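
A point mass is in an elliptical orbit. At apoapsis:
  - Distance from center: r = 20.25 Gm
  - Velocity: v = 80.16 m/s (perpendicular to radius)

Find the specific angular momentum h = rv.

Convert to SI: r = 20.25 Gm = 2.025e+10 m.
With v perpendicular to r, h = r · v.
h = 2.025e+10 · 80.16 m²/s ≈ 1.623e+12 m²/s.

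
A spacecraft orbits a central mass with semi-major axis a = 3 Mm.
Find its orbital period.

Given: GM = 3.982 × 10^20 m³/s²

Convert to SI: a = 3 Mm = 3e+06 m.
Kepler's third law: T = 2π √(a³ / GM).
Substituting a = 3e+06 m and GM = 3.982e+20 m³/s²:
T = 2π √((3e+06)³ / 3.982e+20) s
T ≈ 1.636 s = 1.636 seconds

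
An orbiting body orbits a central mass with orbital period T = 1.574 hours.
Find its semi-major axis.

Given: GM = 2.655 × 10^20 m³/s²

Convert to SI: T = 1.574 hours = 5666.4 s.
Invert Kepler's third law: a = (GM · T² / (4π²))^(1/3).
Substituting T = 5666.4 s and GM = 2.655e+20 m³/s²:
a = (2.655e+20 · (5666.4)² / (4π²))^(1/3) m
a ≈ 5.999e+08 m = 599.9 Mm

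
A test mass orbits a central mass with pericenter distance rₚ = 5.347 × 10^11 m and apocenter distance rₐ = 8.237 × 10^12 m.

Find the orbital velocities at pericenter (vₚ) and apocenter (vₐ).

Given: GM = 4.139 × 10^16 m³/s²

Use the vis-viva equation v² = GM(2/r − 1/a) with a = (rₚ + rₐ)/2 = (5.347e+11 + 8.237e+12)/2 = 4.38585e+12 m.
vₚ = √(GM · (2/rₚ − 1/a)) = √(4.139e+16 · (2/5.347e+11 − 1/4.38585e+12)) m/s ≈ 381.3 m/s = 381.3 m/s.
vₐ = √(GM · (2/rₐ − 1/a)) = √(4.139e+16 · (2/8.237e+12 − 1/4.38585e+12)) m/s ≈ 24.75 m/s = 24.75 m/s.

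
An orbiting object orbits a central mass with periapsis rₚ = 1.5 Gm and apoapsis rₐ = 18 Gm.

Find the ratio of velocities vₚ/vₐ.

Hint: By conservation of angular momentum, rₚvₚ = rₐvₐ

Convert to SI: rₚ = 1.5 Gm = 1.5e+09 m; rₐ = 18 Gm = 1.8e+10 m.
Conservation of angular momentum gives rₚvₚ = rₐvₐ, so vₚ/vₐ = rₐ/rₚ.
vₚ/vₐ = 1.8e+10 / 1.5e+09 ≈ 12.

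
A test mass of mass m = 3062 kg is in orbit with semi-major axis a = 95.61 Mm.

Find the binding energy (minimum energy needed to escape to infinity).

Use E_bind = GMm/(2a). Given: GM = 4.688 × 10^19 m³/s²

Convert to SI: a = 95.61 Mm = 9.561e+07 m.
Total orbital energy is E = −GMm/(2a); binding energy is E_bind = −E = GMm/(2a).
E_bind = 4.688e+19 · 3062 / (2 · 9.561e+07) J ≈ 7.507e+14 J = 750.7 TJ.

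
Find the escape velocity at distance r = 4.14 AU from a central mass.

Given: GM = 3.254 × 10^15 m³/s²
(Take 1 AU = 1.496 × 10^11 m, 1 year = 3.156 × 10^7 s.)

Convert to SI: r = 4.14 AU = 6.19344e+11 m.
Escape velocity comes from setting total energy to zero: ½v² − GM/r = 0 ⇒ v_esc = √(2GM / r).
v_esc = √(2 · 3.254e+15 / 6.19344e+11) m/s ≈ 102.5 m/s = 0.02163 AU/year.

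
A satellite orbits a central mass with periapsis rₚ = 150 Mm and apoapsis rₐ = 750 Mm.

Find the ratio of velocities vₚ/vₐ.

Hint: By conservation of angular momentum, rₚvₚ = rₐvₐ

Convert to SI: rₚ = 150 Mm = 1.5e+08 m; rₐ = 750 Mm = 7.5e+08 m.
Conservation of angular momentum gives rₚvₚ = rₐvₐ, so vₚ/vₐ = rₐ/rₚ.
vₚ/vₐ = 7.5e+08 / 1.5e+08 ≈ 5.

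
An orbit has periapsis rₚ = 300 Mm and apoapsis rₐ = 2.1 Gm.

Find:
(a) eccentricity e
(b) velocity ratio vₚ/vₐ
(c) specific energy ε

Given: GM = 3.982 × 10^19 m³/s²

Convert to SI: rₚ = 300 Mm = 3e+08 m; rₐ = 2.1 Gm = 2.1e+09 m.
(a) e = (rₐ − rₚ)/(rₐ + rₚ) = (2.1e+09 − 3e+08)/(2.1e+09 + 3e+08) ≈ 0.75
(b) Conservation of angular momentum (rₚvₚ = rₐvₐ) gives vₚ/vₐ = rₐ/rₚ = 2.1e+09/3e+08 ≈ 7
(c) With a = (rₚ + rₐ)/2 = 1.2e+09 m, ε = −GM/(2a) = −3.982e+19/(2 · 1.2e+09) J/kg ≈ -1.659e+10 J/kg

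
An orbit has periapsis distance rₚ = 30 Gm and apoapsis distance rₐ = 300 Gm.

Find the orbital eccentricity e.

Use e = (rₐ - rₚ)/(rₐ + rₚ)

Convert to SI: rₚ = 30 Gm = 3e+10 m; rₐ = 300 Gm = 3e+11 m.
e = (rₐ − rₚ) / (rₐ + rₚ).
e = (3e+11 − 3e+10) / (3e+11 + 3e+10) = 2.7e+11 / 3.3e+11 ≈ 0.8182.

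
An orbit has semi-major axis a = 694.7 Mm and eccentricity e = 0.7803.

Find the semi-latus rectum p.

Convert to SI: a = 694.7 Mm = 6.947e+08 m.
p = a (1 − e²).
p = 6.947e+08 · (1 − (0.7803)²) = 6.947e+08 · 0.391132 ≈ 2.717e+08 m = 271.7 Mm.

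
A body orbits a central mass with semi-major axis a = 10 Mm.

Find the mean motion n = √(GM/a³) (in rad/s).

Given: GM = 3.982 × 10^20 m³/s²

Convert to SI: a = 10 Mm = 1e+07 m.
n = √(GM / a³).
n = √(3.982e+20 / (1e+07)³) rad/s ≈ 0.631 rad/s.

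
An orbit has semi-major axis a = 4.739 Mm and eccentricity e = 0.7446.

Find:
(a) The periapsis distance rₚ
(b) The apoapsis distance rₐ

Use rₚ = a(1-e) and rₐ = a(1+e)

Convert to SI: a = 4.739 Mm = 4.739e+06 m.
(a) rₚ = a(1 − e) = 4.739e+06 · (1 − 0.7446) = 4.739e+06 · 0.2554 ≈ 1.21e+06 m = 1.21 Mm.
(b) rₐ = a(1 + e) = 4.739e+06 · (1 + 0.7446) = 4.739e+06 · 1.7446 ≈ 8.268e+06 m = 8.268 Mm.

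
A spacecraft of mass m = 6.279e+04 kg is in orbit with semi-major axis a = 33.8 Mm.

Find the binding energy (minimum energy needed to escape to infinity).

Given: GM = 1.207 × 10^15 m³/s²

Convert to SI: a = 33.8 Mm = 3.38e+07 m.
Total orbital energy is E = −GMm/(2a); binding energy is E_bind = −E = GMm/(2a).
E_bind = 1.207e+15 · 6.279e+04 / (2 · 3.38e+07) J ≈ 1.121e+12 J = 1.121 TJ.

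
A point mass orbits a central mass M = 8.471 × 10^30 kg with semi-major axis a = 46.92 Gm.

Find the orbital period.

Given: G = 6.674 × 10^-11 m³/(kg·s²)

Convert to SI: a = 46.92 Gm = 4.692e+10 m.
GM = G · M = 6.674e-11 · 8.471e+30 = 5.65355e+20 m³/s².
Kepler's third law: T = 2π √(a³ / GM).
Substituting a = 4.692e+10 m and GM = 5.65355e+20 m³/s²:
T = 2π √((4.692e+10)³ / 5.65355e+20) s
T ≈ 2.686e+06 s = 31.08 days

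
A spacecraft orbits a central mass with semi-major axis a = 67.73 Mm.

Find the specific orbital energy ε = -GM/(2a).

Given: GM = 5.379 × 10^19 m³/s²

Convert to SI: a = 67.73 Mm = 6.773e+07 m.
ε = −GM / (2a).
ε = −5.379e+19 / (2 · 6.773e+07) J/kg ≈ -3.971e+11 J/kg = -397.1 GJ/kg.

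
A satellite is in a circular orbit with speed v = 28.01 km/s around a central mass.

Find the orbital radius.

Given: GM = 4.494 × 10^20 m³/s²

Convert to SI: v = 28.01 km/s = 28010 m/s.
For a circular orbit, v² = GM / r, so r = GM / v².
r = 4.494e+20 / (28010)² m ≈ 5.728e+11 m = 5.728 × 10^11 m.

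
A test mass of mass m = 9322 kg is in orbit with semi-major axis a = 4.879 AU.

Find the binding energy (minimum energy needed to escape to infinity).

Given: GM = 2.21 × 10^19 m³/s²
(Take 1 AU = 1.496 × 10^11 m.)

Convert to SI: a = 4.879 AU = 7.29898e+11 m.
Total orbital energy is E = −GMm/(2a); binding energy is E_bind = −E = GMm/(2a).
E_bind = 2.21e+19 · 9322 / (2 · 7.29898e+11) J ≈ 1.411e+11 J = 141.1 GJ.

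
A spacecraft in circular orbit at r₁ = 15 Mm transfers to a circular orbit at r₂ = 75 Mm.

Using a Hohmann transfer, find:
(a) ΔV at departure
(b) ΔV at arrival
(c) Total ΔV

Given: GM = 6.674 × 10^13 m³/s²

Convert to SI: r₁ = 15 Mm = 1.5e+07 m; r₂ = 75 Mm = 7.5e+07 m.
Transfer semi-major axis: a_t = (r₁ + r₂)/2 = (1.5e+07 + 7.5e+07)/2 = 4.5e+07 m.
Circular speeds: v₁ = √(GM/r₁) = 2109.34 m/s, v₂ = √(GM/r₂) = 943.327 m/s.
Transfer speeds (vis-viva v² = GM(2/r − 1/a_t)): v₁ᵗ = 2723.15 m/s, v₂ᵗ = 544.63 m/s.
(a) ΔV₁ = |v₁ᵗ − v₁| ≈ 613.8 m/s = 613.8 m/s.
(b) ΔV₂ = |v₂ − v₂ᵗ| ≈ 398.7 m/s = 398.7 m/s.
(c) ΔV_total = ΔV₁ + ΔV₂ ≈ 1013 m/s = 1.013 km/s.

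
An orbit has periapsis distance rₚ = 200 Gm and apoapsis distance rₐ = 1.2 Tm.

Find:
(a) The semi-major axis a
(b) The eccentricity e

Convert to SI: rₚ = 200 Gm = 2e+11 m; rₐ = 1.2 Tm = 1.2e+12 m.
(a) a = (rₚ + rₐ) / 2 = (2e+11 + 1.2e+12) / 2 ≈ 7e+11 m = 700 Gm.
(b) e = (rₐ − rₚ) / (rₐ + rₚ) = (1.2e+12 − 2e+11) / (1.2e+12 + 2e+11) ≈ 0.7143.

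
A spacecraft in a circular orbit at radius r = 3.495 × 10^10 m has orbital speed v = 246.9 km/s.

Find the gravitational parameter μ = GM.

Convert to SI: v = 246.9 km/s = 246900 m/s.
For a circular orbit v² = GM/r, so GM = v² · r.
GM = (246900)² · 3.495e+10 m³/s² ≈ 2.131e+21 m³/s² = 2.131 × 10^21 m³/s².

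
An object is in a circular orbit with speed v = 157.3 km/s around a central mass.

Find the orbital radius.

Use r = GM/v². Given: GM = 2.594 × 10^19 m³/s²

Convert to SI: v = 157.3 km/s = 157300 m/s.
For a circular orbit, v² = GM / r, so r = GM / v².
r = 2.594e+19 / (157300)² m ≈ 1.048e+09 m = 1.048 Gm.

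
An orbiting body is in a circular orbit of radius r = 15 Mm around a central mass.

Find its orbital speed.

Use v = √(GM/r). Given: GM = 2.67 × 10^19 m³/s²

Convert to SI: r = 15 Mm = 1.5e+07 m.
For a circular orbit, gravity supplies the centripetal force, so v = √(GM / r).
v = √(2.67e+19 / 1.5e+07) m/s ≈ 1.334e+06 m/s = 1334 km/s.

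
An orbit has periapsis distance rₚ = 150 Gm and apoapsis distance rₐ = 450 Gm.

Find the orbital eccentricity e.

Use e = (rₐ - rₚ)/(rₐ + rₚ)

Convert to SI: rₚ = 150 Gm = 1.5e+11 m; rₐ = 450 Gm = 4.5e+11 m.
e = (rₐ − rₚ) / (rₐ + rₚ).
e = (4.5e+11 − 1.5e+11) / (4.5e+11 + 1.5e+11) = 3e+11 / 6e+11 ≈ 0.5.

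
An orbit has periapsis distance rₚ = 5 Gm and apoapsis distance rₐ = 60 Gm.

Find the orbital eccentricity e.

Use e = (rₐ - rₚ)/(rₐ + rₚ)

Convert to SI: rₚ = 5 Gm = 5e+09 m; rₐ = 60 Gm = 6e+10 m.
e = (rₐ − rₚ) / (rₐ + rₚ).
e = (6e+10 − 5e+09) / (6e+10 + 5e+09) = 5.5e+10 / 6.5e+10 ≈ 0.8462.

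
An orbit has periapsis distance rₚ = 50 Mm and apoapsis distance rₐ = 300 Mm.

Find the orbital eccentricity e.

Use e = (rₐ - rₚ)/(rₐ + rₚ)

Convert to SI: rₚ = 50 Mm = 5e+07 m; rₐ = 300 Mm = 3e+08 m.
e = (rₐ − rₚ) / (rₐ + rₚ).
e = (3e+08 − 5e+07) / (3e+08 + 5e+07) = 2.5e+08 / 3.5e+08 ≈ 0.7143.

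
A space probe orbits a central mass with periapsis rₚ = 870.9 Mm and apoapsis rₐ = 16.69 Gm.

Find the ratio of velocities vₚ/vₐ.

Convert to SI: rₚ = 870.9 Mm = 8.709e+08 m; rₐ = 16.69 Gm = 1.669e+10 m.
Conservation of angular momentum gives rₚvₚ = rₐvₐ, so vₚ/vₐ = rₐ/rₚ.
vₚ/vₐ = 1.669e+10 / 8.709e+08 ≈ 19.16.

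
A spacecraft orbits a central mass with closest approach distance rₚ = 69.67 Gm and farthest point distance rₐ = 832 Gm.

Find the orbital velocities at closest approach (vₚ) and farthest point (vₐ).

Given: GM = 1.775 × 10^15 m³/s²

Convert to SI: rₚ = 69.67 Gm = 6.967e+10 m; rₐ = 832 Gm = 8.32e+11 m.
Use the vis-viva equation v² = GM(2/r − 1/a) with a = (rₚ + rₐ)/2 = (6.967e+10 + 8.32e+11)/2 = 4.50835e+11 m.
vₚ = √(GM · (2/rₚ − 1/a)) = √(1.775e+15 · (2/6.967e+10 − 1/4.50835e+11)) m/s ≈ 216.8 m/s = 216.8 m/s.
vₐ = √(GM · (2/rₐ − 1/a)) = √(1.775e+15 · (2/8.32e+11 − 1/4.50835e+11)) m/s ≈ 18.16 m/s = 18.16 m/s.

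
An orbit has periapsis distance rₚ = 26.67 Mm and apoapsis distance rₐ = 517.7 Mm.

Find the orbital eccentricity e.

Convert to SI: rₚ = 26.67 Mm = 2.667e+07 m; rₐ = 517.7 Mm = 5.177e+08 m.
e = (rₐ − rₚ) / (rₐ + rₚ).
e = (5.177e+08 − 2.667e+07) / (5.177e+08 + 2.667e+07) = 4.9103e+08 / 5.4437e+08 ≈ 0.902.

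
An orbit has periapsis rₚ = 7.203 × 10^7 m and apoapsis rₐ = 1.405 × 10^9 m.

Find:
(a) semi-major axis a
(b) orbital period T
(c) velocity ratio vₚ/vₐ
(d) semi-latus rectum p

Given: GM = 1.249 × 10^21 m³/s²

(a) a = (rₚ + rₐ)/2 = (7.203e+07 + 1.405e+09)/2 ≈ 7.385e+08 m
(b) With a = (rₚ + rₐ)/2 = 7.38515e+08 m, T = 2π √(a³/GM) = 2π √((7.38515e+08)³/1.249e+21) s ≈ 3568 s
(c) Conservation of angular momentum (rₚvₚ = rₐvₐ) gives vₚ/vₐ = rₐ/rₚ = 1.405e+09/7.203e+07 ≈ 19.51
(d) From a = (rₚ + rₐ)/2 = 7.38515e+08 m and e = (rₐ − rₚ)/(rₐ + rₚ) = 0.902466, p = a(1 − e²) = 7.38515e+08 · (1 − (0.902466)²) ≈ 1.37e+08 m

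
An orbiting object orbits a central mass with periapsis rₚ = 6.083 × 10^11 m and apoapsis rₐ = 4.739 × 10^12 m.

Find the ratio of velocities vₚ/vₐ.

Conservation of angular momentum gives rₚvₚ = rₐvₐ, so vₚ/vₐ = rₐ/rₚ.
vₚ/vₐ = 4.739e+12 / 6.083e+11 ≈ 7.791.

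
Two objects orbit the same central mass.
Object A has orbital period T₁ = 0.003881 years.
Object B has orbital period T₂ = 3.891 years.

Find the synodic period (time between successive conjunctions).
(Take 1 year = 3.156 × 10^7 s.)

Convert to SI: T₁ = 0.003881 years = 122484 s; T₂ = 3.891 years = 1.228e+08 s.
T_syn = |T₁ · T₂ / (T₁ − T₂)|.
T_syn = |122484 · 1.228e+08 / (122484 − 1.228e+08)| s ≈ 1.226e+05 s = 0.003885 years.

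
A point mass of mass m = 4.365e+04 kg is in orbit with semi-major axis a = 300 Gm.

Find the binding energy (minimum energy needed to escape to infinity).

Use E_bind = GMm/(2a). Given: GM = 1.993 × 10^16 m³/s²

Convert to SI: a = 300 Gm = 3e+11 m.
Total orbital energy is E = −GMm/(2a); binding energy is E_bind = −E = GMm/(2a).
E_bind = 1.993e+16 · 4.365e+04 / (2 · 3e+11) J ≈ 1.45e+09 J = 1.45 GJ.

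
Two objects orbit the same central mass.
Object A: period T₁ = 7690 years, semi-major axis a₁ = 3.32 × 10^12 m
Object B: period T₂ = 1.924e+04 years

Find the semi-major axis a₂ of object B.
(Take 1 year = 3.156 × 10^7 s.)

Convert to SI: T₁ = 7690 years = 2.42696e+11 s; T₂ = 1.924e+04 years = 6.07214e+11 s.
Kepler's third law: (T₁/T₂)² = (a₁/a₂)³ ⇒ a₂ = a₁ · (T₂/T₁)^(2/3).
T₂/T₁ = 6.07214e+11 / 2.42696e+11 = 2.50195.
a₂ = 3.32e+12 · (2.50195)^(2/3) m ≈ 6.119e+12 m = 6.119 × 10^12 m.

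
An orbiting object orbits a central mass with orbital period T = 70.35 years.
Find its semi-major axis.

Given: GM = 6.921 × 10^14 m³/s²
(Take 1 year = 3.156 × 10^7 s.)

Convert to SI: T = 70.35 years = 2.22025e+09 s.
Invert Kepler's third law: a = (GM · T² / (4π²))^(1/3).
Substituting T = 2.22025e+09 s and GM = 6.921e+14 m³/s²:
a = (6.921e+14 · (2.22025e+09)² / (4π²))^(1/3) m
a ≈ 4.421e+10 m = 44.21 Gm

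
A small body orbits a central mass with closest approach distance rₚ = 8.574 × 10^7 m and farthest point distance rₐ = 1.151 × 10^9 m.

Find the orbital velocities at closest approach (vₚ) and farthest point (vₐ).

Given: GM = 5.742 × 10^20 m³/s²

Use the vis-viva equation v² = GM(2/r − 1/a) with a = (rₚ + rₐ)/2 = (8.574e+07 + 1.151e+09)/2 = 6.1837e+08 m.
vₚ = √(GM · (2/rₚ − 1/a)) = √(5.742e+20 · (2/8.574e+07 − 1/6.1837e+08)) m/s ≈ 3.531e+06 m/s = 3531 km/s.
vₐ = √(GM · (2/rₐ − 1/a)) = √(5.742e+20 · (2/1.151e+09 − 1/6.1837e+08)) m/s ≈ 2.63e+05 m/s = 263 km/s.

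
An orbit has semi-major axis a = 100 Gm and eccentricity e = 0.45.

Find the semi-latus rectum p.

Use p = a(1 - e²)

Convert to SI: a = 100 Gm = 1e+11 m.
p = a (1 − e²).
p = 1e+11 · (1 − (0.45)²) = 1e+11 · 0.7975 ≈ 7.975e+10 m = 79.75 Gm.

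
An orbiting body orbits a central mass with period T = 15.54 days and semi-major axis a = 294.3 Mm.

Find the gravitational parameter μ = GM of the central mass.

Convert to SI: T = 15.54 days = 1.34266e+06 s; a = 294.3 Mm = 2.943e+08 m.
GM = 4π² · a³ / T².
GM = 4π² · (2.943e+08)³ / (1.34266e+06)² m³/s² ≈ 5.582e+14 m³/s² = 5.582 × 10^14 m³/s².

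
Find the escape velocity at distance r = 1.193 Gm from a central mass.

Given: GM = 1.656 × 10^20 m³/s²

Convert to SI: r = 1.193 Gm = 1.193e+09 m.
Escape velocity comes from setting total energy to zero: ½v² − GM/r = 0 ⇒ v_esc = √(2GM / r).
v_esc = √(2 · 1.656e+20 / 1.193e+09) m/s ≈ 5.269e+05 m/s = 526.9 km/s.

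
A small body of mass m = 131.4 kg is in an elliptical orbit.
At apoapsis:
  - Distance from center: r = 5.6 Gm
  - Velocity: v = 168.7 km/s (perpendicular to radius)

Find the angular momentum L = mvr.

Convert to SI: r = 5.6 Gm = 5.6e+09 m; v = 168.7 km/s = 168700 m/s.
Since v is perpendicular to r, L = m · v · r.
L = 131.4 · 168700 · 5.6e+09 kg·m²/s ≈ 1.241e+17 kg·m²/s.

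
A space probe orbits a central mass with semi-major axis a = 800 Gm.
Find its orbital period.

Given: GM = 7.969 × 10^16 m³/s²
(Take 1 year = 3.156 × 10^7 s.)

Convert to SI: a = 800 Gm = 8e+11 m.
Kepler's third law: T = 2π √(a³ / GM).
Substituting a = 8e+11 m and GM = 7.969e+16 m³/s²:
T = 2π √((8e+11)³ / 7.969e+16) s
T ≈ 1.593e+10 s = 504.6 years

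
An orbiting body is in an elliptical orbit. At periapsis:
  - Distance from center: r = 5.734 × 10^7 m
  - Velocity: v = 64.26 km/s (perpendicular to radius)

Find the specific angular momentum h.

Convert to SI: v = 64.26 km/s = 64260 m/s.
With v perpendicular to r, h = r · v.
h = 5.734e+07 · 64260 m²/s ≈ 3.685e+12 m²/s.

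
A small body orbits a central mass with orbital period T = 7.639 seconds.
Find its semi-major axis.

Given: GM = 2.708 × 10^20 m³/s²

Invert Kepler's third law: a = (GM · T² / (4π²))^(1/3).
Substituting T = 7.639 s and GM = 2.708e+20 m³/s²:
a = (2.708e+20 · (7.639)² / (4π²))^(1/3) m
a ≈ 7.37e+06 m = 7.37 Mm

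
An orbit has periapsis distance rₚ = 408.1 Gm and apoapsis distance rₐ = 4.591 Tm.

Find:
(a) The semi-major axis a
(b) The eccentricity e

Convert to SI: rₚ = 408.1 Gm = 4.081e+11 m; rₐ = 4.591 Tm = 4.591e+12 m.
(a) a = (rₚ + rₐ) / 2 = (4.081e+11 + 4.591e+12) / 2 ≈ 2.5e+12 m = 2.5 Tm.
(b) e = (rₐ − rₚ) / (rₐ + rₚ) = (4.591e+12 − 4.081e+11) / (4.591e+12 + 4.081e+11) ≈ 0.8367.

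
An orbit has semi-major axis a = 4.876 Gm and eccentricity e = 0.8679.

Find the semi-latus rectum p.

Convert to SI: a = 4.876 Gm = 4.876e+09 m.
p = a (1 − e²).
p = 4.876e+09 · (1 − (0.8679)²) = 4.876e+09 · 0.24675 ≈ 1.203e+09 m = 1.203 Gm.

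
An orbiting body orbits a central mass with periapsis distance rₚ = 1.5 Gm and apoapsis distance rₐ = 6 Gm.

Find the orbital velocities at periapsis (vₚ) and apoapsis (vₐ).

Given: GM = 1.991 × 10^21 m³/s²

Convert to SI: rₚ = 1.5 Gm = 1.5e+09 m; rₐ = 6 Gm = 6e+09 m.
Use the vis-viva equation v² = GM(2/r − 1/a) with a = (rₚ + rₐ)/2 = (1.5e+09 + 6e+09)/2 = 3.75e+09 m.
vₚ = √(GM · (2/rₚ − 1/a)) = √(1.991e+21 · (2/1.5e+09 − 1/3.75e+09)) m/s ≈ 1.457e+06 m/s = 1457 km/s.
vₐ = √(GM · (2/rₐ − 1/a)) = √(1.991e+21 · (2/6e+09 − 1/3.75e+09)) m/s ≈ 3.643e+05 m/s = 364.3 km/s.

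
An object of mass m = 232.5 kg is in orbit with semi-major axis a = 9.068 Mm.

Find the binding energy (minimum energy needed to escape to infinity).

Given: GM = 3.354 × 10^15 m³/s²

Convert to SI: a = 9.068 Mm = 9.068e+06 m.
Total orbital energy is E = −GMm/(2a); binding energy is E_bind = −E = GMm/(2a).
E_bind = 3.354e+15 · 232.5 / (2 · 9.068e+06) J ≈ 4.3e+10 J = 43 GJ.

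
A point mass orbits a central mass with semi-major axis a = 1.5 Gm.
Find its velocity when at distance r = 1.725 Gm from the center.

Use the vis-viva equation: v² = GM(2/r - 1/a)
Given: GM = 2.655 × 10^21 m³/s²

Convert to SI: a = 1.5 Gm = 1.5e+09 m; r = 1.725 Gm = 1.725e+09 m.
Vis-viva: v = √(GM · (2/r − 1/a)).
2/r − 1/a = 2/1.725e+09 − 1/1.5e+09 = 4.92754e-10 m⁻¹.
v = √(2.655e+21 · 4.92754e-10) m/s ≈ 1.144e+06 m/s = 1144 km/s.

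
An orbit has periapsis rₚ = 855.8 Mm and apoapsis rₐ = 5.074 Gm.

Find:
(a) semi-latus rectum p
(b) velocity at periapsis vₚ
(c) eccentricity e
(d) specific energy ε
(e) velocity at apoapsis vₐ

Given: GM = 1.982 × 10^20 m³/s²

Convert to SI: rₚ = 855.8 Mm = 8.558e+08 m; rₐ = 5.074 Gm = 5.074e+09 m.
(a) From a = (rₚ + rₐ)/2 = 2.9649e+09 m and e = (rₐ − rₚ)/(rₐ + rₚ) = 0.711356, p = a(1 − e²) = 2.9649e+09 · (1 − (0.711356)²) ≈ 1.465e+09 m
(b) With a = (rₚ + rₐ)/2 = 2.9649e+09 m, vₚ = √(GM (2/rₚ − 1/a)) = √(1.982e+20 · (2/8.558e+08 − 1/2.9649e+09)) m/s ≈ 6.296e+05 m/s
(c) e = (rₐ − rₚ)/(rₐ + rₚ) = (5.074e+09 − 8.558e+08)/(5.074e+09 + 8.558e+08) ≈ 0.7114
(d) With a = (rₚ + rₐ)/2 = 2.9649e+09 m, ε = −GM/(2a) = −1.982e+20/(2 · 2.9649e+09) J/kg ≈ -3.342e+10 J/kg
(e) With a = (rₚ + rₐ)/2 = 2.9649e+09 m, vₐ = √(GM (2/rₐ − 1/a)) = √(1.982e+20 · (2/5.074e+09 − 1/2.9649e+09)) m/s ≈ 1.062e+05 m/s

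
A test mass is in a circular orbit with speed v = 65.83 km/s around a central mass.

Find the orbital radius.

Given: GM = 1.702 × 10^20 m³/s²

Convert to SI: v = 65.83 km/s = 65830 m/s.
For a circular orbit, v² = GM / r, so r = GM / v².
r = 1.702e+20 / (65830)² m ≈ 3.927e+10 m = 39.27 Gm.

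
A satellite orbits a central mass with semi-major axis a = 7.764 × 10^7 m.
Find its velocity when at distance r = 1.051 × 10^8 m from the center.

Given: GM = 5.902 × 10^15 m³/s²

Vis-viva: v = √(GM · (2/r − 1/a)).
2/r − 1/a = 2/1.051e+08 − 1/7.764e+07 = 6.14954e-09 m⁻¹.
v = √(5.902e+15 · 6.14954e-09) m/s ≈ 6024 m/s = 6.024 km/s.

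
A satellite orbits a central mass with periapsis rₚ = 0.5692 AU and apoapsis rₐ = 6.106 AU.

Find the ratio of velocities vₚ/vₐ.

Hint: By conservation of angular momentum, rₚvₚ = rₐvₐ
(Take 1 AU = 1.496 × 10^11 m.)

Convert to SI: rₚ = 0.5692 AU = 8.51523e+10 m; rₐ = 6.106 AU = 9.13458e+11 m.
Conservation of angular momentum gives rₚvₚ = rₐvₐ, so vₚ/vₐ = rₐ/rₚ.
vₚ/vₐ = 9.13458e+11 / 8.51523e+10 ≈ 10.73.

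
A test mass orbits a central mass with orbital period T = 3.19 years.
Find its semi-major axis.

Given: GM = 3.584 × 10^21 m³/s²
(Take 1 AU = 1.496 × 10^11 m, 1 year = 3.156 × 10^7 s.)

Convert to SI: T = 3.19 years = 1.00676e+08 s.
Invert Kepler's third law: a = (GM · T² / (4π²))^(1/3).
Substituting T = 1.00676e+08 s and GM = 3.584e+21 m³/s²:
a = (3.584e+21 · (1.00676e+08)² / (4π²))^(1/3) m
a ≈ 9.726e+11 m = 6.502 AU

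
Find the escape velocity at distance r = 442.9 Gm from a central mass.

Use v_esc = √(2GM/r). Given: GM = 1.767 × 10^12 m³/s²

Convert to SI: r = 442.9 Gm = 4.429e+11 m.
Escape velocity comes from setting total energy to zero: ½v² − GM/r = 0 ⇒ v_esc = √(2GM / r).
v_esc = √(2 · 1.767e+12 / 4.429e+11) m/s ≈ 2.825 m/s = 2.825 m/s.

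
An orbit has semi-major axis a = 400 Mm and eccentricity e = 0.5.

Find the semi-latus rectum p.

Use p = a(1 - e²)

Convert to SI: a = 400 Mm = 4e+08 m.
p = a (1 − e²).
p = 4e+08 · (1 − (0.5)²) = 4e+08 · 0.75 ≈ 3e+08 m = 300 Mm.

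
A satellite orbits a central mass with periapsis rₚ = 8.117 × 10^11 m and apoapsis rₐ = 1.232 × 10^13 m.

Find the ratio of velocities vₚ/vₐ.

Conservation of angular momentum gives rₚvₚ = rₐvₐ, so vₚ/vₐ = rₐ/rₚ.
vₚ/vₐ = 1.232e+13 / 8.117e+11 ≈ 15.18.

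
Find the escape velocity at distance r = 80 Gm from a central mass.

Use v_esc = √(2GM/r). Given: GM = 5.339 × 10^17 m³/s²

Convert to SI: r = 80 Gm = 8e+10 m.
Escape velocity comes from setting total energy to zero: ½v² − GM/r = 0 ⇒ v_esc = √(2GM / r).
v_esc = √(2 · 5.339e+17 / 8e+10) m/s ≈ 3653 m/s = 3.653 km/s.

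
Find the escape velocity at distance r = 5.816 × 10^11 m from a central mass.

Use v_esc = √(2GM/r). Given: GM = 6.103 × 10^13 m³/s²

Escape velocity comes from setting total energy to zero: ½v² − GM/r = 0 ⇒ v_esc = √(2GM / r).
v_esc = √(2 · 6.103e+13 / 5.816e+11) m/s ≈ 14.49 m/s = 14.49 m/s.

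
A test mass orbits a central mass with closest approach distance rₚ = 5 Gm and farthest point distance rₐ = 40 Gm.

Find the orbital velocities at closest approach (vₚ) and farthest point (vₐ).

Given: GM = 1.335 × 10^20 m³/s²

Convert to SI: rₚ = 5 Gm = 5e+09 m; rₐ = 40 Gm = 4e+10 m.
Use the vis-viva equation v² = GM(2/r − 1/a) with a = (rₚ + rₐ)/2 = (5e+09 + 4e+10)/2 = 2.25e+10 m.
vₚ = √(GM · (2/rₚ − 1/a)) = √(1.335e+20 · (2/5e+09 − 1/2.25e+10)) m/s ≈ 2.179e+05 m/s = 217.9 km/s.
vₐ = √(GM · (2/rₐ − 1/a)) = √(1.335e+20 · (2/4e+10 − 1/2.25e+10)) m/s ≈ 2.723e+04 m/s = 27.23 km/s.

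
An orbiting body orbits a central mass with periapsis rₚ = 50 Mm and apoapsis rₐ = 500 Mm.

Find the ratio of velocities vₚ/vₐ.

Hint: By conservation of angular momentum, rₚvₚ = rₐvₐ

Convert to SI: rₚ = 50 Mm = 5e+07 m; rₐ = 500 Mm = 5e+08 m.
Conservation of angular momentum gives rₚvₚ = rₐvₐ, so vₚ/vₐ = rₐ/rₚ.
vₚ/vₐ = 5e+08 / 5e+07 ≈ 10.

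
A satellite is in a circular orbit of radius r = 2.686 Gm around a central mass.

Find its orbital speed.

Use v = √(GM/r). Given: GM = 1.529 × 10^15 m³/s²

Convert to SI: r = 2.686 Gm = 2.686e+09 m.
For a circular orbit, gravity supplies the centripetal force, so v = √(GM / r).
v = √(1.529e+15 / 2.686e+09) m/s ≈ 754.5 m/s = 754.5 m/s.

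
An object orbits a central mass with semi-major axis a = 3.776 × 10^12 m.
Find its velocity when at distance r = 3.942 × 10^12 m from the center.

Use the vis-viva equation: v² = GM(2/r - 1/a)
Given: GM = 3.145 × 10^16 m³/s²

Vis-viva: v = √(GM · (2/r − 1/a)).
2/r − 1/a = 2/3.942e+12 − 1/3.776e+12 = 2.42526e-13 m⁻¹.
v = √(3.145e+16 · 2.42526e-13) m/s ≈ 87.34 m/s = 87.34 m/s.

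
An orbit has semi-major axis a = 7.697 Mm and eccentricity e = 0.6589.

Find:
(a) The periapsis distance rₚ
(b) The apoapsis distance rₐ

Convert to SI: a = 7.697 Mm = 7.697e+06 m.
(a) rₚ = a(1 − e) = 7.697e+06 · (1 − 0.6589) = 7.697e+06 · 0.3411 ≈ 2.625e+06 m = 2.625 Mm.
(b) rₐ = a(1 + e) = 7.697e+06 · (1 + 0.6589) = 7.697e+06 · 1.6589 ≈ 1.277e+07 m = 12.77 Mm.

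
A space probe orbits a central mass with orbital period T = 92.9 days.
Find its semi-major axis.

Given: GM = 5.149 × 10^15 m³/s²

Convert to SI: T = 92.9 days = 8.02656e+06 s.
Invert Kepler's third law: a = (GM · T² / (4π²))^(1/3).
Substituting T = 8.02656e+06 s and GM = 5.149e+15 m³/s²:
a = (5.149e+15 · (8.02656e+06)² / (4π²))^(1/3) m
a ≈ 2.033e+09 m = 2.033 Gm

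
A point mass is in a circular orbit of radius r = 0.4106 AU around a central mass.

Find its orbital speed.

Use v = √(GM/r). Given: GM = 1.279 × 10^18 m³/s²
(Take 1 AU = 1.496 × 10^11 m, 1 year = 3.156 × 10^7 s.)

Convert to SI: r = 0.4106 AU = 6.14258e+10 m.
For a circular orbit, gravity supplies the centripetal force, so v = √(GM / r).
v = √(1.279e+18 / 6.14258e+10) m/s ≈ 4563 m/s = 0.9626 AU/year.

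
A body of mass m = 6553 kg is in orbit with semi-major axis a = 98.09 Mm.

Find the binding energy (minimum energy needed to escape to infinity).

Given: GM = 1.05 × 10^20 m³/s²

Convert to SI: a = 98.09 Mm = 9.809e+07 m.
Total orbital energy is E = −GMm/(2a); binding energy is E_bind = −E = GMm/(2a).
E_bind = 1.05e+20 · 6553 / (2 · 9.809e+07) J ≈ 3.507e+15 J = 3.507 PJ.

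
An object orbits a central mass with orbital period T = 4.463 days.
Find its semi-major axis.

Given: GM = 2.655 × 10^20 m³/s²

Convert to SI: T = 4.463 days = 385603 s.
Invert Kepler's third law: a = (GM · T² / (4π²))^(1/3).
Substituting T = 385603 s and GM = 2.655e+20 m³/s²:
a = (2.655e+20 · (385603)² / (4π²))^(1/3) m
a ≈ 1e+10 m = 10 Gm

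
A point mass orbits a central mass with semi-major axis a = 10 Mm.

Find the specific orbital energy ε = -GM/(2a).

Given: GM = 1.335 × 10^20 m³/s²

Convert to SI: a = 10 Mm = 1e+07 m.
ε = −GM / (2a).
ε = −1.335e+20 / (2 · 1e+07) J/kg ≈ -6.675e+12 J/kg = -6675 GJ/kg.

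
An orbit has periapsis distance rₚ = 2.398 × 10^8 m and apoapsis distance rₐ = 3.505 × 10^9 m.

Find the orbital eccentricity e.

e = (rₐ − rₚ) / (rₐ + rₚ).
e = (3.505e+09 − 2.398e+08) / (3.505e+09 + 2.398e+08) = 3.2652e+09 / 3.7448e+09 ≈ 0.8719.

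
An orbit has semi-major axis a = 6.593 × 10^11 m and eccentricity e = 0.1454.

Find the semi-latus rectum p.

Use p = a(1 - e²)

p = a (1 − e²).
p = 6.593e+11 · (1 − (0.1454)²) = 6.593e+11 · 0.978859 ≈ 6.454e+11 m = 6.454 × 10^11 m.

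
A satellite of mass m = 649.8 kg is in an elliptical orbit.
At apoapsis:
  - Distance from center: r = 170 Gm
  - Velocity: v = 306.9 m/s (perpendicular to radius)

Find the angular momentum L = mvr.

Convert to SI: r = 170 Gm = 1.7e+11 m.
Since v is perpendicular to r, L = m · v · r.
L = 649.8 · 306.9 · 1.7e+11 kg·m²/s ≈ 3.39e+16 kg·m²/s.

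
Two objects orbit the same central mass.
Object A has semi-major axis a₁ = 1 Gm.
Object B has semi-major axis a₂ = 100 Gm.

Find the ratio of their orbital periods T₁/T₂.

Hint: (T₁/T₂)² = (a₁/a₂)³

Convert to SI: a₁ = 1 Gm = 1e+09 m; a₂ = 100 Gm = 1e+11 m.
From Kepler's third law, (T₁/T₂)² = (a₁/a₂)³, so T₁/T₂ = (a₁/a₂)^(3/2).
a₁/a₂ = 1e+09 / 1e+11 = 0.01.
T₁/T₂ = (0.01)^(3/2) ≈ 0.001.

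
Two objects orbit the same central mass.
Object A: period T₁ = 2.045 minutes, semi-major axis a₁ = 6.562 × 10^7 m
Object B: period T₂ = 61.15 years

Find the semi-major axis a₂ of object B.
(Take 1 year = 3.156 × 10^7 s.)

Convert to SI: T₁ = 2.045 minutes = 122.7 s; T₂ = 61.15 years = 1.92989e+09 s.
Kepler's third law: (T₁/T₂)² = (a₁/a₂)³ ⇒ a₂ = a₁ · (T₂/T₁)^(2/3).
T₂/T₁ = 1.92989e+09 / 122.7 = 1.57286e+07.
a₂ = 6.562e+07 · (1.57286e+07)^(2/3) m ≈ 4.119e+12 m = 4.119 × 10^12 m.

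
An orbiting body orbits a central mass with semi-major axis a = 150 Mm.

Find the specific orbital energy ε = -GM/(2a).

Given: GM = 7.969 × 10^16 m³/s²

Convert to SI: a = 150 Mm = 1.5e+08 m.
ε = −GM / (2a).
ε = −7.969e+16 / (2 · 1.5e+08) J/kg ≈ -2.656e+08 J/kg = -265.6 MJ/kg.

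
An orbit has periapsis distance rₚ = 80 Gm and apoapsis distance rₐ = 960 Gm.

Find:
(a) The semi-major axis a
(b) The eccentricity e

Convert to SI: rₚ = 80 Gm = 8e+10 m; rₐ = 960 Gm = 9.6e+11 m.
(a) a = (rₚ + rₐ) / 2 = (8e+10 + 9.6e+11) / 2 ≈ 5.2e+11 m = 520 Gm.
(b) e = (rₐ − rₚ) / (rₐ + rₚ) = (9.6e+11 − 8e+10) / (9.6e+11 + 8e+10) ≈ 0.8462.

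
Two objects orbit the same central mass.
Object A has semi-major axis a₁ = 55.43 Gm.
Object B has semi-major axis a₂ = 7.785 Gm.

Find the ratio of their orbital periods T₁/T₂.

Convert to SI: a₁ = 55.43 Gm = 5.543e+10 m; a₂ = 7.785 Gm = 7.785e+09 m.
From Kepler's third law, (T₁/T₂)² = (a₁/a₂)³, so T₁/T₂ = (a₁/a₂)^(3/2).
a₁/a₂ = 5.543e+10 / 7.785e+09 = 7.1201.
T₁/T₂ = (7.1201)^(3/2) ≈ 19.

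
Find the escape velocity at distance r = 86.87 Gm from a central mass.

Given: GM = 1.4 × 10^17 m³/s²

Convert to SI: r = 86.87 Gm = 8.687e+10 m.
Escape velocity comes from setting total energy to zero: ½v² − GM/r = 0 ⇒ v_esc = √(2GM / r).
v_esc = √(2 · 1.4e+17 / 8.687e+10) m/s ≈ 1795 m/s = 1.795 km/s.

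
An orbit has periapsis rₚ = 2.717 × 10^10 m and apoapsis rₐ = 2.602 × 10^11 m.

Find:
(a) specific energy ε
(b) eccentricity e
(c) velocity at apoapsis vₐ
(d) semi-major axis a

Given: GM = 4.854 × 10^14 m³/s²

(a) With a = (rₚ + rₐ)/2 = 1.43685e+11 m, ε = −GM/(2a) = −4.854e+14/(2 · 1.43685e+11) J/kg ≈ -1689 J/kg
(b) e = (rₐ − rₚ)/(rₐ + rₚ) = (2.602e+11 − 2.717e+10)/(2.602e+11 + 2.717e+10) ≈ 0.8109
(c) With a = (rₚ + rₐ)/2 = 1.43685e+11 m, vₐ = √(GM (2/rₐ − 1/a)) = √(4.854e+14 · (2/2.602e+11 − 1/1.43685e+11)) m/s ≈ 18.78 m/s
(d) a = (rₚ + rₐ)/2 = (2.717e+10 + 2.602e+11)/2 ≈ 1.437e+11 m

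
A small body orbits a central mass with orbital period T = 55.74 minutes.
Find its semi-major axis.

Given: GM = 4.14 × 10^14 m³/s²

Convert to SI: T = 55.74 minutes = 3344.4 s.
Invert Kepler's third law: a = (GM · T² / (4π²))^(1/3).
Substituting T = 3344.4 s and GM = 4.14e+14 m³/s²:
a = (4.14e+14 · (3344.4)² / (4π²))^(1/3) m
a ≈ 4.895e+06 m = 4.895 Mm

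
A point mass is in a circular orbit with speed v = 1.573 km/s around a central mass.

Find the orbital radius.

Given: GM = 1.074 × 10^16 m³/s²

Convert to SI: v = 1.573 km/s = 1573 m/s.
For a circular orbit, v² = GM / r, so r = GM / v².
r = 1.074e+16 / (1573)² m ≈ 4.341e+09 m = 4.341 × 10^9 m.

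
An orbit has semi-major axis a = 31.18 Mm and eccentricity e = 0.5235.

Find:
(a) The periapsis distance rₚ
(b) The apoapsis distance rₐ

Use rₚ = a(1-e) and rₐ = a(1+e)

Convert to SI: a = 31.18 Mm = 3.118e+07 m.
(a) rₚ = a(1 − e) = 3.118e+07 · (1 − 0.5235) = 3.118e+07 · 0.4765 ≈ 1.486e+07 m = 14.86 Mm.
(b) rₐ = a(1 + e) = 3.118e+07 · (1 + 0.5235) = 3.118e+07 · 1.5235 ≈ 4.75e+07 m = 47.5 Mm.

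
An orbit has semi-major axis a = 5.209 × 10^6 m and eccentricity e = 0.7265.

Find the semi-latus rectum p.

p = a (1 − e²).
p = 5.209e+06 · (1 − (0.7265)²) = 5.209e+06 · 0.472198 ≈ 2.46e+06 m = 2.46 × 10^6 m.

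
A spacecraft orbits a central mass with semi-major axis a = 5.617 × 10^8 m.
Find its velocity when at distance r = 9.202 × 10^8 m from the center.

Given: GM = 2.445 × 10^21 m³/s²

Vis-viva: v = √(GM · (2/r − 1/a)).
2/r − 1/a = 2/9.202e+08 − 1/5.617e+08 = 3.93131e-10 m⁻¹.
v = √(2.445e+21 · 3.93131e-10) m/s ≈ 9.804e+05 m/s = 980.4 km/s.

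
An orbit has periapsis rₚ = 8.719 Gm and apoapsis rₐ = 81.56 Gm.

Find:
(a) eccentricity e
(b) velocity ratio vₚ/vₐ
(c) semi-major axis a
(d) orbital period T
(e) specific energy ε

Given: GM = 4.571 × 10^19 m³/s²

Convert to SI: rₚ = 8.719 Gm = 8.719e+09 m; rₐ = 81.56 Gm = 8.156e+10 m.
(a) e = (rₐ − rₚ)/(rₐ + rₚ) = (8.156e+10 − 8.719e+09)/(8.156e+10 + 8.719e+09) ≈ 0.8068
(b) Conservation of angular momentum (rₚvₚ = rₐvₐ) gives vₚ/vₐ = rₐ/rₚ = 8.156e+10/8.719e+09 ≈ 9.354
(c) a = (rₚ + rₐ)/2 = (8.719e+09 + 8.156e+10)/2 ≈ 4.514e+10 m
(d) With a = (rₚ + rₐ)/2 = 4.51395e+10 m, T = 2π √(a³/GM) = 2π √((4.51395e+10)³/4.571e+19) s ≈ 8.913e+06 s
(e) With a = (rₚ + rₐ)/2 = 4.51395e+10 m, ε = −GM/(2a) = −4.571e+19/(2 · 4.51395e+10) J/kg ≈ -5.063e+08 J/kg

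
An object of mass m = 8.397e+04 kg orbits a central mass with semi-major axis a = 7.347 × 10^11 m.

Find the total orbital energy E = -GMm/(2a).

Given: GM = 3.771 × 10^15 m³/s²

E = −GMm / (2a).
E = −3.771e+15 · 8.397e+04 / (2 · 7.347e+11) J ≈ -2.155e+08 J = -215.5 MJ.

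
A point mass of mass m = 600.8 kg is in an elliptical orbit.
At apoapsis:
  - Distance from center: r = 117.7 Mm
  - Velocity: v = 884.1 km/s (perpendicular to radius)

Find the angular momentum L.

Convert to SI: r = 117.7 Mm = 1.177e+08 m; v = 884.1 km/s = 884100 m/s.
Since v is perpendicular to r, L = m · v · r.
L = 600.8 · 884100 · 1.177e+08 kg·m²/s ≈ 6.252e+16 kg·m²/s.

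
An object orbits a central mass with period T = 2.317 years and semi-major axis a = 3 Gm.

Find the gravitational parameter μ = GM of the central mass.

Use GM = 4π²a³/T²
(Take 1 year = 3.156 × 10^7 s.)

Convert to SI: T = 2.317 years = 7.31245e+07 s; a = 3 Gm = 3e+09 m.
GM = 4π² · a³ / T².
GM = 4π² · (3e+09)³ / (7.31245e+07)² m³/s² ≈ 1.993e+14 m³/s² = 1.993 × 10^14 m³/s².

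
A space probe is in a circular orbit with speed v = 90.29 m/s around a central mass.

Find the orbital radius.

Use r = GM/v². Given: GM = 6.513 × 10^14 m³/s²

For a circular orbit, v² = GM / r, so r = GM / v².
r = 6.513e+14 / (90.29)² m ≈ 7.989e+10 m = 7.989 × 10^10 m.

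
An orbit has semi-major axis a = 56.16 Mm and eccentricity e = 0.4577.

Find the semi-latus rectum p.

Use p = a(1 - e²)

Convert to SI: a = 56.16 Mm = 5.616e+07 m.
p = a (1 − e²).
p = 5.616e+07 · (1 − (0.4577)²) = 5.616e+07 · 0.790511 ≈ 4.44e+07 m = 44.4 Mm.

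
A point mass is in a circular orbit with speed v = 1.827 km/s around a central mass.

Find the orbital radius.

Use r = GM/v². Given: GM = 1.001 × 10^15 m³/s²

Convert to SI: v = 1.827 km/s = 1827 m/s.
For a circular orbit, v² = GM / r, so r = GM / v².
r = 1.001e+15 / (1827)² m ≈ 2.999e+08 m = 299.9 Mm.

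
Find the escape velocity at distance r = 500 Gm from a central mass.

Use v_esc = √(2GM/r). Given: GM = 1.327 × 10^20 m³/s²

Convert to SI: r = 500 Gm = 5e+11 m.
Escape velocity comes from setting total energy to zero: ½v² − GM/r = 0 ⇒ v_esc = √(2GM / r).
v_esc = √(2 · 1.327e+20 / 5e+11) m/s ≈ 2.304e+04 m/s = 23.04 km/s.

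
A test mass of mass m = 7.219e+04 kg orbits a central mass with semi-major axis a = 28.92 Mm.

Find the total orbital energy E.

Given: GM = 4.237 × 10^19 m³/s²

Convert to SI: a = 28.92 Mm = 2.892e+07 m.
E = −GMm / (2a).
E = −4.237e+19 · 7.219e+04 / (2 · 2.892e+07) J ≈ -5.288e+16 J = -52.88 PJ.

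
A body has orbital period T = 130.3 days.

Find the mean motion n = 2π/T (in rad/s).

Convert to SI: T = 130.3 days = 1.12579e+07 s.
n = 2π / T.
n = 2π / 1.12579e+07 s ≈ 5.581e-07 rad/s.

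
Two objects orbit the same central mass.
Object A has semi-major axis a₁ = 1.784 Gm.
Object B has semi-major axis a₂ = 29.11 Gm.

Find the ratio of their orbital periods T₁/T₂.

Convert to SI: a₁ = 1.784 Gm = 1.784e+09 m; a₂ = 29.11 Gm = 2.911e+10 m.
From Kepler's third law, (T₁/T₂)² = (a₁/a₂)³, so T₁/T₂ = (a₁/a₂)^(3/2).
a₁/a₂ = 1.784e+09 / 2.911e+10 = 0.0612848.
T₁/T₂ = (0.0612848)^(3/2) ≈ 0.01517.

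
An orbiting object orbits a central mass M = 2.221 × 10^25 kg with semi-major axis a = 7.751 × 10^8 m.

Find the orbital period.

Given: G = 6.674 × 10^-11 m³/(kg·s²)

GM = G · M = 6.674e-11 · 2.221e+25 = 1.4823e+15 m³/s².
Kepler's third law: T = 2π √(a³ / GM).
Substituting a = 7.751e+08 m and GM = 1.4823e+15 m³/s²:
T = 2π √((7.751e+08)³ / 1.4823e+15) s
T ≈ 3.522e+06 s = 40.76 days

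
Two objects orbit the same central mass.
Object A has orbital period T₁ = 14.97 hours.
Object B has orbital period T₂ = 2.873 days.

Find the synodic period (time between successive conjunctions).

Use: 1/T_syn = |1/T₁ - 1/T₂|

Convert to SI: T₁ = 14.97 hours = 53892 s; T₂ = 2.873 days = 248227 s.
T_syn = |T₁ · T₂ / (T₁ − T₂)|.
T_syn = |53892 · 248227 / (53892 − 248227)| s ≈ 6.884e+04 s = 19.12 hours.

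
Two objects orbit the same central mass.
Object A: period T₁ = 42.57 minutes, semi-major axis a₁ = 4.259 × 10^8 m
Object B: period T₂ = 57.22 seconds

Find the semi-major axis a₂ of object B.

Convert to SI: T₁ = 42.57 minutes = 2554.2 s.
Kepler's third law: (T₁/T₂)² = (a₁/a₂)³ ⇒ a₂ = a₁ · (T₂/T₁)^(2/3).
T₂/T₁ = 57.22 / 2554.2 = 0.0224023.
a₂ = 4.259e+08 · (0.0224023)^(2/3) m ≈ 3.385e+07 m = 3.385 × 10^7 m.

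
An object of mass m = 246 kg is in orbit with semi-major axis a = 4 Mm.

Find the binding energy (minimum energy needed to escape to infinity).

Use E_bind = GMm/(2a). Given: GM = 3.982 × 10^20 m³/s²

Convert to SI: a = 4 Mm = 4e+06 m.
Total orbital energy is E = −GMm/(2a); binding energy is E_bind = −E = GMm/(2a).
E_bind = 3.982e+20 · 246 / (2 · 4e+06) J ≈ 1.224e+16 J = 12.24 PJ.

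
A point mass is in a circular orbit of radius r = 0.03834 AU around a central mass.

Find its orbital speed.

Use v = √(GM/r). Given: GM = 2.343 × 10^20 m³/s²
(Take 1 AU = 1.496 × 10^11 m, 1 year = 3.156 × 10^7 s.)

Convert to SI: r = 0.03834 AU = 5.73566e+09 m.
For a circular orbit, gravity supplies the centripetal force, so v = √(GM / r).
v = √(2.343e+20 / 5.73566e+09) m/s ≈ 2.021e+05 m/s = 42.64 AU/year.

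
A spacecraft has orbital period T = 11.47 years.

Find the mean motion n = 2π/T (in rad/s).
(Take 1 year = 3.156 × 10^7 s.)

Convert to SI: T = 11.47 years = 3.61993e+08 s.
n = 2π / T.
n = 2π / 3.61993e+08 s ≈ 1.736e-08 rad/s.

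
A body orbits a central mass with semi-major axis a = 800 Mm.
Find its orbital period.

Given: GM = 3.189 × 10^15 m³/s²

Convert to SI: a = 800 Mm = 8e+08 m.
Kepler's third law: T = 2π √(a³ / GM).
Substituting a = 8e+08 m and GM = 3.189e+15 m³/s²:
T = 2π √((8e+08)³ / 3.189e+15) s
T ≈ 2.518e+06 s = 29.14 days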